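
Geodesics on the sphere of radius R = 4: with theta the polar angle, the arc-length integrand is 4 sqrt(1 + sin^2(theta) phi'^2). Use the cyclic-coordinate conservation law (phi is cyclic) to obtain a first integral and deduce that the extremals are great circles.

On the sphere of radius R = 4 with spherical coordinates (θ, φ), the induced metric is
    ds^2 = 16(dθ^2 + sin^2(θ) dφ^2).
Parameterise by θ; the arc-length functional is
    J[φ] = ∫ 4 sqrt(1 + sin^2(θ) (dφ/dθ)^2) dθ,
so L = 4 sqrt(1 + sin^2(θ) φ'^2). Compute
    ∂L/∂φ = 0  (L has no explicit φ dependence),
    ∂L/∂φ' = 4 sin^2(θ) φ' / sqrt(1 + sin^2(θ) φ'^2).
Since ∂L/∂φ = 0, the Euler-Lagrange equation
    d/dθ(∂L/∂φ') − ∂L/∂φ = 0
reduces to d/dθ(∂L/∂φ') = 0, i.e. the momentum conjugate to φ is conserved:
    4 sin^2(θ) φ' / sqrt(1 + sin^2(θ) φ'^2) = C.
The overall factor of 4 is constant, so dividing through gives Clairaut's relation sin^2(θ) φ' / sqrt(1 + sin^2(θ) φ'^2) = C' (with C' = C/4). Solving for φ' and integrating gives the great-circle family
    cot(θ) = A cos(φ − φ_0),
i.e. the intersection of the sphere with a plane through the origin. The two constants A and φ_0 (equivalently C and one phase) are fixed by the two endpoint conditions.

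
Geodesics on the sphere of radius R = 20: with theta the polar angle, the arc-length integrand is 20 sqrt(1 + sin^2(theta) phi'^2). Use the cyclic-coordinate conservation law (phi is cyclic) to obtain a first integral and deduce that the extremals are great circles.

On the sphere of radius R = 20 with spherical coordinates (θ, φ), the induced metric is
    ds^2 = 400(dθ^2 + sin^2(θ) dφ^2).
Parameterise by θ; the arc-length functional is
    J[φ] = ∫ 20 sqrt(1 + sin^2(θ) (dφ/dθ)^2) dθ,
so L = 20 sqrt(1 + sin^2(θ) φ'^2). Compute
    ∂L/∂φ = 0  (L has no explicit φ dependence),
    ∂L/∂φ' = 20 sin^2(θ) φ' / sqrt(1 + sin^2(θ) φ'^2).
Since ∂L/∂φ = 0, the Euler-Lagrange equation
    d/dθ(∂L/∂φ') − ∂L/∂φ = 0
reduces to d/dθ(∂L/∂φ') = 0, i.e. the momentum conjugate to φ is conserved:
    20 sin^2(θ) φ' / sqrt(1 + sin^2(θ) φ'^2) = C.
The overall factor of 20 is constant, so dividing through gives Clairaut's relation sin^2(θ) φ' / sqrt(1 + sin^2(θ) φ'^2) = C' (with C' = C/20). Solving for φ' and integrating gives the great-circle family
    cot(θ) = A cos(φ − φ_0),
i.e. the intersection of the sphere with a plane through the origin. The two constants A and φ_0 (equivalently C and one phase) are fixed by the two endpoint conditions.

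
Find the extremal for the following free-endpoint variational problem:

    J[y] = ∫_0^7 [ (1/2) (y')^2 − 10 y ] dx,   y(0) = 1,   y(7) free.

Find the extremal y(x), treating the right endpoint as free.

The Lagrangian L = (1/2) (y')^2 − 10 y gives
    ∂L/∂y = −10,   ∂L/∂y' = y'.
Euler-Lagrange: d/dx(y') − (−10) = 0, i.e. y'' + 10 = 0, so
    y(x) = −(10/2) x^2 + C1 x + C2.
Fixed left endpoint y(0) = 1 ⇒ C2 = 1.
The right endpoint x = 7 is free, so the natural (transversality) condition is ∂L/∂y' |_{x=7} = 0, i.e. y'(7) = 0.
Compute y'(x) = −10 x + C1, so y'(7) = −70 + C1 = 0 ⇒ C1 = 70.
Therefore the extremal is
    y(x) = −5 x^2 + 70 x + 1.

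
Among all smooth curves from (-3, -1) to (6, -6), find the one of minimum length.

Arc-length functional: J[y] = ∫ sqrt(1 + (y')^2) dx.
Lagrangian L = sqrt(1 + (y')^2) has no explicit y dependence, so ∂L/∂y = 0 and the Euler-Lagrange equation gives
    d/dx( y' / sqrt(1 + (y')^2) ) = 0  ⇒  y' / sqrt(1 + (y')^2) = const.
Hence y' is constant, so y(x) is affine.
Fitting the endpoints (-3, -1) and (6, -6):
    slope m = ((-6) − (-1)) / (6 − (-3)) = -5/9,
    intercept c = (-1) − m·(-3) = -8/3.
Extremal: y(x) = (-5/9) x - 8/3.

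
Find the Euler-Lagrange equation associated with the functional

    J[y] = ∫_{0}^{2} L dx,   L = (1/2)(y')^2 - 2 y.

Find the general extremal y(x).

The Lagrangian is L = (1/2)(y')^2 - 2 y.
∂L/∂y = -2.
∂L/∂y' = y'.
The Euler-Lagrange equation d/dx(∂L/∂y') − ∂L/∂y = 0 becomes:
    y'' + 2 = 0
General solution: y(x) = -x^2 + A x + B, where A and B are arbitrary constants fixed by the endpoint conditions.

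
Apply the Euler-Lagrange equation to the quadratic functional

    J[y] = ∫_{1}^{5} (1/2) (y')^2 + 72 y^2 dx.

The Lagrangian is L = (1/2) (y')^2 + 72 y^2.
Compute ∂L/∂y = 144y, ∂L/∂y' = y'.
The Euler-Lagrange equation d/dx(∂L/∂y') − ∂L/∂y = 0 reduces to
    y'' − 144 y = 0.
Its general solution is
    y(x) = A e^(12x) + B e^(−12x),
with A, B fixed by the endpoint conditions.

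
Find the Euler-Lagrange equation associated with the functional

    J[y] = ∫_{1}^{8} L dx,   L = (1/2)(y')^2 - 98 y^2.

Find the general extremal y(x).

The Lagrangian is L = (1/2)(y')^2 - 98 y^2.
∂L/∂y = -196y.
∂L/∂y' = y'.
The Euler-Lagrange equation d/dx(∂L/∂y') − ∂L/∂y = 0 becomes:
    y'' + 196 y = 0
General solution: y(x) = A sin(14x) + B cos(14x), where A and B are arbitrary constants fixed by the endpoint conditions.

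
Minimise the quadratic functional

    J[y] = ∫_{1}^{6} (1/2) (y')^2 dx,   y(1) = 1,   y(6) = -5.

The Lagrangian is L = (1/2) (y')^2.
Compute ∂L/∂y = 0, ∂L/∂y' = y'.
The Euler-Lagrange equation d/dx(∂L/∂y') − ∂L/∂y = 0 reduces to
    y'' = 0.
Its general solution is
    y(x) = A x + B,
with A, B fixed by the endpoint conditions.
Applying the endpoint conditions y(1) = 1 and y(6) = -5: solve A·1 + B = 1 and A·6 + B = -5. Subtracting gives A(6 − 1) = -5 − 1, so A = -6/5, and B = 1 − A·1 = 11/5. Therefore
    y(x) = (-6/5) x + 11/5.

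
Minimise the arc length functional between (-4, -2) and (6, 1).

Arc-length functional: J[y] = ∫ sqrt(1 + (y')^2) dx.
Lagrangian L = sqrt(1 + (y')^2) has no explicit y dependence, so ∂L/∂y = 0 and the Euler-Lagrange equation gives
    d/dx( y' / sqrt(1 + (y')^2) ) = 0  ⇒  y' / sqrt(1 + (y')^2) = const.
Hence y' is constant, so y(x) is affine.
Fitting the endpoints (-4, -2) and (6, 1):
    slope m = (1 − (-2)) / (6 − (-4)) = 3/10,
    intercept c = (-2) − m·(-4) = -4/5.
Extremal: y(x) = (3/10) x - 4/5.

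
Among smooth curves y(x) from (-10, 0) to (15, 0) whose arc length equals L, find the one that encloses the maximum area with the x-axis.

Set up the augmented Lagrangian using a multiplier λ for the length constraint:
    F(y, y') = y − λ sqrt(1 + y'^2).
F has no explicit x dependence, so the Beltrami identity yields a first integral
    F − y' ∂F/∂y' = C.
Compute ∂F/∂y' = −λ y' / sqrt(1 + y'^2). Then
    y − λ sqrt(1 + y'^2) + λ y'^2 / sqrt(1 + y'^2) = C
    ⇒  y − λ / sqrt(1 + y'^2) = C.
Solving for y' and integrating gives
    (x − a)^2 + (y − b)^2 = λ^2,
a circular arc of radius λ. The constants a, b are determined by the endpoint conditions y(-10) = y(15) = 0, and λ is fixed implicitly by the length constraint
    ∫_{-10}^{15} sqrt(1 + y'^2) dx = L.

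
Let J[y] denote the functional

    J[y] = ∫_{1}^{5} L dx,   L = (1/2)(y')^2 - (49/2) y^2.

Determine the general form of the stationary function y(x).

The Lagrangian is L = (1/2)(y')^2 - (49/2) y^2.
∂L/∂y = -49y.
∂L/∂y' = y'.
The Euler-Lagrange equation d/dx(∂L/∂y') − ∂L/∂y = 0 becomes:
    y'' + 49 y = 0
General solution: y(x) = A sin(7x) + B cos(7x), where A and B are arbitrary constants fixed by the endpoint conditions.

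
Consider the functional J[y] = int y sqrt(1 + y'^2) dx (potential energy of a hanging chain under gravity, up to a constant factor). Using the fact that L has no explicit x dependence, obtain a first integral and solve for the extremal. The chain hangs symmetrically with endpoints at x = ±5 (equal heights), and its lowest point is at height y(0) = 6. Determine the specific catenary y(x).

The Lagrangian L(y, y') = y sqrt(1 + y'^2) has no explicit x dependence, so the Beltrami identity applies:
    L − y' ∂L/∂y' = C.
Compute ∂L/∂y' = y · y' / sqrt(1 + y'^2). Then
    L − y' ∂L/∂y'
    = y sqrt(1 + y'^2) − y · y'^2 / sqrt(1 + y'^2)
    = y (1 + y'^2 − y'^2) / sqrt(1 + y'^2)
    = y / sqrt(1 + y'^2) = C.
Squaring gives y^2 = C^2 (1 + y'^2), i.e.
    y'^2 = y^2 / C^2 − 1.
Separating variables,
    dy / sqrt(y^2 − C^2) = dx / C,
and integrating gives arccosh(y / C) = (x − a)/C, so
    y(x) = C cosh((x − a)/C),
the catenary. The constants C and a are fixed by the two endpoint conditions (and, for the hanging-chain problem, the length constraint selects C).
Now fit the given data. The endpoints x = ±5 are symmetric at equal height, so the catenary is even about its minimum: a = 0 and y(x) = C cosh(x/C). The lowest point is y(0) = C cosh(0) = C, and we are told y(0) = 6, so C = 6. Therefore
    y(x) = 6 cosh(x/6),
and at the endpoints
    y(±5) = 6 cosh(5/6).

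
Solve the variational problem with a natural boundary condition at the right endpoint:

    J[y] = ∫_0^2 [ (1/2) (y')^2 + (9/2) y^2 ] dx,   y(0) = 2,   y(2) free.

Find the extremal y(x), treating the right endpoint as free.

The Lagrangian L = (1/2) (y')^2 + (9/2) y^2 gives
    ∂L/∂y = 9 y,   ∂L/∂y' = y'.
Euler-Lagrange: y'' − 9 y = 0.
With k = 3, the general solution is
    y(x) = A cosh(3 x) + B sinh(3 x).
Fixed left endpoint y(0) = 2 ⇒ A = 2.
The right endpoint x = 2 is free, so the natural (transversality) condition is ∂L/∂y' |_{x=2} = 0, i.e. y'(2) = 0.
Compute y'(x) = A k sinh(k x) + B k cosh(k x), so
    y'(2) = A k sinh(k·2) + B k cosh(k·2) = 0
    ⇒ B = −A tanh(k·2) = − 2 tanh(3·2).
Therefore the extremal is
    y(x) = 2 cosh(3 x) − 2 tanh(3·2) sinh(3 x).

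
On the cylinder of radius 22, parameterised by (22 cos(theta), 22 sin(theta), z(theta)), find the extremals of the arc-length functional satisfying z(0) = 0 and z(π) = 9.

Parameterise the cylinder of radius R = 22 as
    r(θ) = (22 cos θ, 22 sin θ, z(θ)).
The arc-length element is
    ds = sqrt(484 + (dz/dθ)^2) dθ,
so the Lagrangian is L = sqrt(484 + z'^2).
L depends on z' only, not on z or θ, so ∂L/∂z = 0 and
    ∂L/∂z' = z' / sqrt(484 + z'^2).
The Euler-Lagrange equation gives
    d/dθ( z' / sqrt(484 + z'^2) ) = 0,
so z' is constant. Integrating once:
    z(θ) = a θ + b,
a helix on the cylinder (a straight line when the cylinder is unrolled). The constants a, b are determined by the endpoint conditions.
With endpoint conditions z(0) = 0 and z(π) = 9: from z(0) = b we get b = 0, and a·π + 0 = 9 gives a = 9/π, so
    z(θ) = (9/π) θ.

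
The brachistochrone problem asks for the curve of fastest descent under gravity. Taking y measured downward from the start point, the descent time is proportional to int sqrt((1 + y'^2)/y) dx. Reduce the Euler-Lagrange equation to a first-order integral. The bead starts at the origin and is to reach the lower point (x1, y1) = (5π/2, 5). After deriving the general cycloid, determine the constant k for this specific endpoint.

The Lagrangian L = sqrt((1 + y'^2) / y) has no explicit x dependence, so the Beltrami identity applies:
    L − y' ∂L/∂y' = C.
Compute ∂L/∂y' = y' / sqrt(y (1 + y'^2)).
Substitute:
    sqrt((1 + y'^2)/y) − y'·y' / sqrt(y (1 + y'^2))
    = (1 + y'^2) / sqrt(y (1 + y'^2)) − y'^2 / sqrt(y (1 + y'^2))
    = 1 / sqrt(y (1 + y'^2)) = C.
Squaring and rearranging gives the first integral
    y (1 + y'^2) = 1/C^2 =: k   (constant).
Solving this first-order ODE by the substitution
    y = (k/2)(1 − cos θ)
yields the cycloid parameterisation
    x(θ) = (k/2)(θ − sin θ),   y(θ) = (k/2)(1 − cos θ).
The constant k is fixed by the endpoint condition.
Now fit the given lower endpoint (x1, y1) = (5π/2, 5). At the bottom of the first arch (θ = π), the parametric equations give
    y(π) = (k/2)(1 − cos π) = k,
    x(π) = (k/2)(π − sin π) = kπ/2.
Matching y(π) = 5 gives k = 5, consistent with x(π) = 5π/2. Therefore the specific cycloid is
    x(θ) = (5/2)(θ − sin θ),   y(θ) = (5/2)(1 − cos θ).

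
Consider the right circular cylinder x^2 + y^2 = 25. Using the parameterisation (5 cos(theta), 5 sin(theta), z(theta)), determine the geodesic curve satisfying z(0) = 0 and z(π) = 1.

Parameterise the cylinder of radius R = 5 as
    r(θ) = (5 cos θ, 5 sin θ, z(θ)).
The arc-length element is
    ds = sqrt(25 + (dz/dθ)^2) dθ,
so the Lagrangian is L = sqrt(25 + z'^2).
L depends on z' only, not on z or θ, so ∂L/∂z = 0 and
    ∂L/∂z' = z' / sqrt(25 + z'^2).
The Euler-Lagrange equation gives
    d/dθ( z' / sqrt(25 + z'^2) ) = 0,
so z' is constant. Integrating once:
    z(θ) = a θ + b,
a helix on the cylinder (a straight line when the cylinder is unrolled). The constants a, b are determined by the endpoint conditions.
With endpoint conditions z(0) = 0 and z(π) = 1: from z(0) = b we get b = 0, and a·π + 0 = 1 gives a = 1/π, so
    z(θ) = (1/π) θ.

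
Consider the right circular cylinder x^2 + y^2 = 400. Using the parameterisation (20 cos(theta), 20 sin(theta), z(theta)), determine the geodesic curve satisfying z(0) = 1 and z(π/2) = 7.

Parameterise the cylinder of radius R = 20 as
    r(θ) = (20 cos θ, 20 sin θ, z(θ)).
The arc-length element is
    ds = sqrt(400 + (dz/dθ)^2) dθ,
so the Lagrangian is L = sqrt(400 + z'^2).
L depends on z' only, not on z or θ, so ∂L/∂z = 0 and
    ∂L/∂z' = z' / sqrt(400 + z'^2).
The Euler-Lagrange equation gives
    d/dθ( z' / sqrt(400 + z'^2) ) = 0,
so z' is constant. Integrating once:
    z(θ) = a θ + b,
a helix on the cylinder (a straight line when the cylinder is unrolled). The constants a, b are determined by the endpoint conditions.
With endpoint conditions z(0) = 1 and z(π/2) = 7: from z(0) = b we get b = 1, and a·π/2 + 1 = 7 gives a = 12/π, so
    z(θ) = (12/π) θ + 1.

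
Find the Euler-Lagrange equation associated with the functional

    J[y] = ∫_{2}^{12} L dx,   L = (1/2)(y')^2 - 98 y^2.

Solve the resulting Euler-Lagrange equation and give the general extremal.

The Lagrangian is L = (1/2)(y')^2 - 98 y^2.
∂L/∂y = -196y.
∂L/∂y' = y'.
The Euler-Lagrange equation d/dx(∂L/∂y') − ∂L/∂y = 0 becomes:
    y'' + 196 y = 0
General solution: y(x) = A sin(14x) + B cos(14x), where A and B are arbitrary constants fixed by the endpoint conditions.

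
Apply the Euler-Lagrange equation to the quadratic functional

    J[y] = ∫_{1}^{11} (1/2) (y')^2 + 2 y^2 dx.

The Lagrangian is L = (1/2) (y')^2 + 2 y^2.
Compute ∂L/∂y = 4y, ∂L/∂y' = y'.
The Euler-Lagrange equation d/dx(∂L/∂y') − ∂L/∂y = 0 reduces to
    y'' − 4 y = 0.
Its general solution is
    y(x) = A e^(2x) + B e^(−2x),
with A, B fixed by the endpoint conditions.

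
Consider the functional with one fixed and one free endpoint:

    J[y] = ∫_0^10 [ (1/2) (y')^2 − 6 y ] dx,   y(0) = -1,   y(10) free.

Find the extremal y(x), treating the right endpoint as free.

The Lagrangian L = (1/2) (y')^2 − 6 y gives
    ∂L/∂y = −6,   ∂L/∂y' = y'.
Euler-Lagrange: d/dx(y') − (−6) = 0, i.e. y'' + 6 = 0, so
    y(x) = −(6/2) x^2 + C1 x + C2.
Fixed left endpoint y(0) = -1 ⇒ C2 = -1.
The right endpoint x = 10 is free, so the natural (transversality) condition is ∂L/∂y' |_{x=10} = 0, i.e. y'(10) = 0.
Compute y'(x) = −6 x + C1, so y'(10) = −60 + C1 = 0 ⇒ C1 = 60.
Therefore the extremal is
    y(x) = −3 x^2 + 60 x − 1.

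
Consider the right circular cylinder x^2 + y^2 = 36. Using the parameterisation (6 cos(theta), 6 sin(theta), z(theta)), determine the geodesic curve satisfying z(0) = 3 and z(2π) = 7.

Parameterise the cylinder of radius R = 6 as
    r(θ) = (6 cos θ, 6 sin θ, z(θ)).
The arc-length element is
    ds = sqrt(36 + (dz/dθ)^2) dθ,
so the Lagrangian is L = sqrt(36 + z'^2).
L depends on z' only, not on z or θ, so ∂L/∂z = 0 and
    ∂L/∂z' = z' / sqrt(36 + z'^2).
The Euler-Lagrange equation gives
    d/dθ( z' / sqrt(36 + z'^2) ) = 0,
so z' is constant. Integrating once:
    z(θ) = a θ + b,
a helix on the cylinder (a straight line when the cylinder is unrolled). The constants a, b are determined by the endpoint conditions.
With endpoint conditions z(0) = 3 and z(2π) = 7: from z(0) = b we get b = 3, and a·2π + 3 = 7 gives a = 2/π, so
    z(θ) = (2/π) θ + 3.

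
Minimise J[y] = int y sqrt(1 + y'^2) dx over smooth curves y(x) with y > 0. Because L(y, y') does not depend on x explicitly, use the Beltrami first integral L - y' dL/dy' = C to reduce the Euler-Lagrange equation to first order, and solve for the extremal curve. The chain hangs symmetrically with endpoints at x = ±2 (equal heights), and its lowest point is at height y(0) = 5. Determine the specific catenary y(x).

The Lagrangian L(y, y') = y sqrt(1 + y'^2) has no explicit x dependence, so the Beltrami identity applies:
    L − y' ∂L/∂y' = C.
Compute ∂L/∂y' = y · y' / sqrt(1 + y'^2). Then
    L − y' ∂L/∂y'
    = y sqrt(1 + y'^2) − y · y'^2 / sqrt(1 + y'^2)
    = y (1 + y'^2 − y'^2) / sqrt(1 + y'^2)
    = y / sqrt(1 + y'^2) = C.
Squaring gives y^2 = C^2 (1 + y'^2), i.e.
    y'^2 = y^2 / C^2 − 1.
Separating variables,
    dy / sqrt(y^2 − C^2) = dx / C,
and integrating gives arccosh(y / C) = (x − a)/C, so
    y(x) = C cosh((x − a)/C),
the catenary. The constants C and a are fixed by the two endpoint conditions (and, for the hanging-chain problem, the length constraint selects C).
Now fit the given data. The endpoints x = ±2 are symmetric at equal height, so the catenary is even about its minimum: a = 0 and y(x) = C cosh(x/C). The lowest point is y(0) = C cosh(0) = C, and we are told y(0) = 5, so C = 5. Therefore
    y(x) = 5 cosh(x/5),
and at the endpoints
    y(±2) = 5 cosh(2/5).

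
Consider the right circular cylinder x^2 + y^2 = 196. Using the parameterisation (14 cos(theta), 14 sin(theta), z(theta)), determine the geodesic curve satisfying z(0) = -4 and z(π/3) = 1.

Parameterise the cylinder of radius R = 14 as
    r(θ) = (14 cos θ, 14 sin θ, z(θ)).
The arc-length element is
    ds = sqrt(196 + (dz/dθ)^2) dθ,
so the Lagrangian is L = sqrt(196 + z'^2).
L depends on z' only, not on z or θ, so ∂L/∂z = 0 and
    ∂L/∂z' = z' / sqrt(196 + z'^2).
The Euler-Lagrange equation gives
    d/dθ( z' / sqrt(196 + z'^2) ) = 0,
so z' is constant. Integrating once:
    z(θ) = a θ + b,
a helix on the cylinder (a straight line when the cylinder is unrolled). The constants a, b are determined by the endpoint conditions.
With endpoint conditions z(0) = -4 and z(π/3) = 1: from z(0) = b we get b = -4, and a·π/3 + -4 = 1 gives a = 15/π, so
    z(θ) = (15/π) θ − 4.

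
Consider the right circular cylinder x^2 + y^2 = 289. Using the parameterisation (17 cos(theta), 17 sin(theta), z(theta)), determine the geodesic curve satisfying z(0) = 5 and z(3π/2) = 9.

Parameterise the cylinder of radius R = 17 as
    r(θ) = (17 cos θ, 17 sin θ, z(θ)).
The arc-length element is
    ds = sqrt(289 + (dz/dθ)^2) dθ,
so the Lagrangian is L = sqrt(289 + z'^2).
L depends on z' only, not on z or θ, so ∂L/∂z = 0 and
    ∂L/∂z' = z' / sqrt(289 + z'^2).
The Euler-Lagrange equation gives
    d/dθ( z' / sqrt(289 + z'^2) ) = 0,
so z' is constant. Integrating once:
    z(θ) = a θ + b,
a helix on the cylinder (a straight line when the cylinder is unrolled). The constants a, b are determined by the endpoint conditions.
With endpoint conditions z(0) = 5 and z(3π/2) = 9: from z(0) = b we get b = 5, and a·3π/2 + 5 = 9 gives a = 8/(3π), so
    z(θ) = (8/(3π)) θ + 5.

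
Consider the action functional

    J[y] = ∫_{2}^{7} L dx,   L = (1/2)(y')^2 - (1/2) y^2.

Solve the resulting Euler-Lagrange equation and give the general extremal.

The Lagrangian is L = (1/2)(y')^2 - (1/2) y^2.
∂L/∂y = -y.
∂L/∂y' = y'.
The Euler-Lagrange equation d/dx(∂L/∂y') − ∂L/∂y = 0 becomes:
    y'' + y = 0
General solution: y(x) = A sin(x) + B cos(x), where A and B are arbitrary constants fixed by the endpoint conditions.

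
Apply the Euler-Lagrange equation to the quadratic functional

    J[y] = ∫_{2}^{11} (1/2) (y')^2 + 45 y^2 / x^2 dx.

The Lagrangian is L = (1/2) (y')^2 + 45 y^2 / x^2.
Compute ∂L/∂y = 90y/x^2, ∂L/∂y' = y'.
The Euler-Lagrange equation d/dx(∂L/∂y') − ∂L/∂y = 0 reduces to
    y'' − 90/x^2 · y = 0  (x > 0).
Its general solution is
    y(x) = A x^10 + B x^(-9),
with A, B fixed by the endpoint conditions.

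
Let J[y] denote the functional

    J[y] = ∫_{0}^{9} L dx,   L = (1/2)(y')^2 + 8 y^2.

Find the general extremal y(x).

The Lagrangian is L = (1/2)(y')^2 + 8 y^2.
∂L/∂y = 16y.
∂L/∂y' = y'.
The Euler-Lagrange equation d/dx(∂L/∂y') − ∂L/∂y = 0 becomes:
    y'' - 16 y = 0
General solution: y(x) = A e^(4x) + B e^(-4x), where A and B are arbitrary constants fixed by the endpoint conditions.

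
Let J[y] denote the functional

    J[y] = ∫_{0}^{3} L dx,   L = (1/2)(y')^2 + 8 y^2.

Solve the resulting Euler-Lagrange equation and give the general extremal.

The Lagrangian is L = (1/2)(y')^2 + 8 y^2.
∂L/∂y = 16y.
∂L/∂y' = y'.
The Euler-Lagrange equation d/dx(∂L/∂y') − ∂L/∂y = 0 becomes:
    y'' - 16 y = 0
General solution: y(x) = A e^(4x) + B e^(-4x), where A and B are arbitrary constants fixed by the endpoint conditions.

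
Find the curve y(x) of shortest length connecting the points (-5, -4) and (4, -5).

Arc-length functional: J[y] = ∫ sqrt(1 + (y')^2) dx.
Lagrangian L = sqrt(1 + (y')^2) has no explicit y dependence, so ∂L/∂y = 0 and the Euler-Lagrange equation gives
    d/dx( y' / sqrt(1 + (y')^2) ) = 0  ⇒  y' / sqrt(1 + (y')^2) = const.
Hence y' is constant, so y(x) is affine.
Fitting the endpoints (-5, -4) and (4, -5):
    slope m = ((-5) − (-4)) / (4 − (-5)) = -1/9,
    intercept c = (-4) − m·(-5) = -41/9.
Extremal: y(x) = (-1/9) x - 41/9.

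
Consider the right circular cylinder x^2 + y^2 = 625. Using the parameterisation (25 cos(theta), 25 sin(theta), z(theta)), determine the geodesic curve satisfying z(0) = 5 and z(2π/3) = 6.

Parameterise the cylinder of radius R = 25 as
    r(θ) = (25 cos θ, 25 sin θ, z(θ)).
The arc-length element is
    ds = sqrt(625 + (dz/dθ)^2) dθ,
so the Lagrangian is L = sqrt(625 + z'^2).
L depends on z' only, not on z or θ, so ∂L/∂z = 0 and
    ∂L/∂z' = z' / sqrt(625 + z'^2).
The Euler-Lagrange equation gives
    d/dθ( z' / sqrt(625 + z'^2) ) = 0,
so z' is constant. Integrating once:
    z(θ) = a θ + b,
a helix on the cylinder (a straight line when the cylinder is unrolled). The constants a, b are determined by the endpoint conditions.
With endpoint conditions z(0) = 5 and z(2π/3) = 6: from z(0) = b we get b = 5, and a·2π/3 + 5 = 6 gives a = 3/(2π), so
    z(θ) = (3/(2π)) θ + 5.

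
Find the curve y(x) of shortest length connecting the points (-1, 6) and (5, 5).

Arc-length functional: J[y] = ∫ sqrt(1 + (y')^2) dx.
Lagrangian L = sqrt(1 + (y')^2) has no explicit y dependence, so ∂L/∂y = 0 and the Euler-Lagrange equation gives
    d/dx( y' / sqrt(1 + (y')^2) ) = 0  ⇒  y' / sqrt(1 + (y')^2) = const.
Hence y' is constant, so y(x) is affine.
Fitting the endpoints (-1, 6) and (5, 5):
    slope m = (5 − 6) / (5 − (-1)) = -1/6,
    intercept c = 6 − m·(-1) = 35/6.
Extremal: y(x) = (-1/6) x + 35/6.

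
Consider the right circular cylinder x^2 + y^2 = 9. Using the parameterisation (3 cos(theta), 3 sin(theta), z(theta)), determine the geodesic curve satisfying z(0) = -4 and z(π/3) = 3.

Parameterise the cylinder of radius R = 3 as
    r(θ) = (3 cos θ, 3 sin θ, z(θ)).
The arc-length element is
    ds = sqrt(9 + (dz/dθ)^2) dθ,
so the Lagrangian is L = sqrt(9 + z'^2).
L depends on z' only, not on z or θ, so ∂L/∂z = 0 and
    ∂L/∂z' = z' / sqrt(9 + z'^2).
The Euler-Lagrange equation gives
    d/dθ( z' / sqrt(9 + z'^2) ) = 0,
so z' is constant. Integrating once:
    z(θ) = a θ + b,
a helix on the cylinder (a straight line when the cylinder is unrolled). The constants a, b are determined by the endpoint conditions.
With endpoint conditions z(0) = -4 and z(π/3) = 3: from z(0) = b we get b = -4, and a·π/3 + -4 = 3 gives a = 21/π, so
    z(θ) = (21/π) θ − 4.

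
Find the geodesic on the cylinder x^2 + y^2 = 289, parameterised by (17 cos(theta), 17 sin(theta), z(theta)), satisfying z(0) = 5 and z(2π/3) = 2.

Parameterise the cylinder of radius R = 17 as
    r(θ) = (17 cos θ, 17 sin θ, z(θ)).
The arc-length element is
    ds = sqrt(289 + (dz/dθ)^2) dθ,
so the Lagrangian is L = sqrt(289 + z'^2).
L depends on z' only, not on z or θ, so ∂L/∂z = 0 and
    ∂L/∂z' = z' / sqrt(289 + z'^2).
The Euler-Lagrange equation gives
    d/dθ( z' / sqrt(289 + z'^2) ) = 0,
so z' is constant. Integrating once:
    z(θ) = a θ + b,
a helix on the cylinder (a straight line when the cylinder is unrolled). The constants a, b are determined by the endpoint conditions.
With endpoint conditions z(0) = 5 and z(2π/3) = 2: from z(0) = b we get b = 5, and a·2π/3 + 5 = 2 gives a = -9/(2π), so
    z(θ) = (-9/(2π)) θ + 5.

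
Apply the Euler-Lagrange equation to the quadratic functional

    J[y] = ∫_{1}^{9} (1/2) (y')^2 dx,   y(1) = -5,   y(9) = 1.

The Lagrangian is L = (1/2) (y')^2.
Compute ∂L/∂y = 0, ∂L/∂y' = y'.
The Euler-Lagrange equation d/dx(∂L/∂y') − ∂L/∂y = 0 reduces to
    y'' = 0.
Its general solution is
    y(x) = A x + B,
with A, B fixed by the endpoint conditions.
Applying the endpoint conditions y(1) = -5 and y(9) = 1: solve A·1 + B = -5 and A·9 + B = 1. Subtracting gives A(9 − 1) = 1 − -5, so A = 3/4, and B = -5 − A·1 = -23/4. Therefore
    y(x) = (3/4) x - 23/4.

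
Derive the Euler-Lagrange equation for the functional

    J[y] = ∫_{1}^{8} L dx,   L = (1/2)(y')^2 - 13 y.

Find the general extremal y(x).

The Lagrangian is L = (1/2)(y')^2 - 13 y.
∂L/∂y = -13.
∂L/∂y' = y'.
The Euler-Lagrange equation d/dx(∂L/∂y') − ∂L/∂y = 0 becomes:
    y'' + 13 = 0
General solution: y(x) = -(13/2) x^2 + A x + B, where A and B are arbitrary constants fixed by the endpoint conditions.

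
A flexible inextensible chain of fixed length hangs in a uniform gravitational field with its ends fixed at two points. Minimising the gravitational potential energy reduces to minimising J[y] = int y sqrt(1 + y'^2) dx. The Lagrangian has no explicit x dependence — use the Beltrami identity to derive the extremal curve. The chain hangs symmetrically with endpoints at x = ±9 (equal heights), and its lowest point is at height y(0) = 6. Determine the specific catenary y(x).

The Lagrangian L(y, y') = y sqrt(1 + y'^2) has no explicit x dependence, so the Beltrami identity applies:
    L − y' ∂L/∂y' = C.
Compute ∂L/∂y' = y · y' / sqrt(1 + y'^2). Then
    L − y' ∂L/∂y'
    = y sqrt(1 + y'^2) − y · y'^2 / sqrt(1 + y'^2)
    = y (1 + y'^2 − y'^2) / sqrt(1 + y'^2)
    = y / sqrt(1 + y'^2) = C.
Squaring gives y^2 = C^2 (1 + y'^2), i.e.
    y'^2 = y^2 / C^2 − 1.
Separating variables,
    dy / sqrt(y^2 − C^2) = dx / C,
and integrating gives arccosh(y / C) = (x − a)/C, so
    y(x) = C cosh((x − a)/C),
the catenary. The constants C and a are fixed by the two endpoint conditions (and, for the hanging-chain problem, the length constraint selects C).
Now fit the given data. The endpoints x = ±9 are symmetric at equal height, so the catenary is even about its minimum: a = 0 and y(x) = C cosh(x/C). The lowest point is y(0) = C cosh(0) = C, and we are told y(0) = 6, so C = 6. Therefore
    y(x) = 6 cosh(x/6),
and at the endpoints
    y(±9) = 6 cosh(9/6).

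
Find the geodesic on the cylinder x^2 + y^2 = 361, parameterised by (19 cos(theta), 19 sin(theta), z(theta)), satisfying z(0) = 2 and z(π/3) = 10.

Parameterise the cylinder of radius R = 19 as
    r(θ) = (19 cos θ, 19 sin θ, z(θ)).
The arc-length element is
    ds = sqrt(361 + (dz/dθ)^2) dθ,
so the Lagrangian is L = sqrt(361 + z'^2).
L depends on z' only, not on z or θ, so ∂L/∂z = 0 and
    ∂L/∂z' = z' / sqrt(361 + z'^2).
The Euler-Lagrange equation gives
    d/dθ( z' / sqrt(361 + z'^2) ) = 0,
so z' is constant. Integrating once:
    z(θ) = a θ + b,
a helix on the cylinder (a straight line when the cylinder is unrolled). The constants a, b are determined by the endpoint conditions.
With endpoint conditions z(0) = 2 and z(π/3) = 10: from z(0) = b we get b = 2, and a·π/3 + 2 = 10 gives a = 24/π, so
    z(θ) = (24/π) θ + 2.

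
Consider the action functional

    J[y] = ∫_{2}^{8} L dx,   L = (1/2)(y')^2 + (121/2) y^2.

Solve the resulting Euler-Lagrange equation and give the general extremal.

The Lagrangian is L = (1/2)(y')^2 + (121/2) y^2.
∂L/∂y = 121y.
∂L/∂y' = y'.
The Euler-Lagrange equation d/dx(∂L/∂y') − ∂L/∂y = 0 becomes:
    y'' - 121 y = 0
General solution: y(x) = A e^(11x) + B e^(-11x), where A and B are arbitrary constants fixed by the endpoint conditions.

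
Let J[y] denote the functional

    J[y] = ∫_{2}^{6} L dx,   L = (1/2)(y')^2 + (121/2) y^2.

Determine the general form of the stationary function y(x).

The Lagrangian is L = (1/2)(y')^2 + (121/2) y^2.
∂L/∂y = 121y.
∂L/∂y' = y'.
The Euler-Lagrange equation d/dx(∂L/∂y') − ∂L/∂y = 0 becomes:
    y'' - 121 y = 0
General solution: y(x) = A e^(11x) + B e^(-11x), where A and B are arbitrary constants fixed by the endpoint conditions.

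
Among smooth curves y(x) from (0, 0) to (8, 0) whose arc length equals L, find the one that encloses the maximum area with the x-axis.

Set up the augmented Lagrangian using a multiplier λ for the length constraint:
    F(y, y') = y − λ sqrt(1 + y'^2).
F has no explicit x dependence, so the Beltrami identity yields a first integral
    F − y' ∂F/∂y' = C.
Compute ∂F/∂y' = −λ y' / sqrt(1 + y'^2). Then
    y − λ sqrt(1 + y'^2) + λ y'^2 / sqrt(1 + y'^2) = C
    ⇒  y − λ / sqrt(1 + y'^2) = C.
Solving for y' and integrating gives
    (x − a)^2 + (y − b)^2 = λ^2,
a circular arc of radius λ. The constants a, b are determined by the endpoint conditions y(0) = y(8) = 0, and λ is fixed implicitly by the length constraint
    ∫_{0}^{8} sqrt(1 + y'^2) dx = L.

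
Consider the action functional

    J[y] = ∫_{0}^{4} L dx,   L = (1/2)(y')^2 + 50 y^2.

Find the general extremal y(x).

The Lagrangian is L = (1/2)(y')^2 + 50 y^2.
∂L/∂y = 100y.
∂L/∂y' = y'.
The Euler-Lagrange equation d/dx(∂L/∂y') − ∂L/∂y = 0 becomes:
    y'' - 100 y = 0
General solution: y(x) = A e^(10x) + B e^(-10x), where A and B are arbitrary constants fixed by the endpoint conditions.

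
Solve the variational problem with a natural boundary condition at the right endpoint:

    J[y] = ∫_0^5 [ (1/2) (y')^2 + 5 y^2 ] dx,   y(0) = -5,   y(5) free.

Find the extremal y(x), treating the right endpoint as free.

The Lagrangian L = (1/2) (y')^2 + 5 y^2 gives
    ∂L/∂y = 10 y,   ∂L/∂y' = y'.
Euler-Lagrange: y'' − 10 y = 0.
With k = sqrt(10), the general solution is
    y(x) = A cosh(sqrt(10) x) + B sinh(sqrt(10) x).
Fixed left endpoint y(0) = -5 ⇒ A = -5.
The right endpoint x = 5 is free, so the natural (transversality) condition is ∂L/∂y' |_{x=5} = 0, i.e. y'(5) = 0.
Compute y'(x) = A k sinh(k x) + B k cosh(k x), so
    y'(5) = A k sinh(k·5) + B k cosh(k·5) = 0
    ⇒ B = −A tanh(k·5) = 5 tanh(sqrt(10)·5).
Therefore the extremal is
    y(x) = −5 cosh(sqrt(10) x) + 5 tanh(sqrt(10)·5) sinh(sqrt(10) x).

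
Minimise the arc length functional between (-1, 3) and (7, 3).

Arc-length functional: J[y] = ∫ sqrt(1 + (y')^2) dx.
Lagrangian L = sqrt(1 + (y')^2) has no explicit y dependence, so ∂L/∂y = 0 and the Euler-Lagrange equation gives
    d/dx( y' / sqrt(1 + (y')^2) ) = 0  ⇒  y' / sqrt(1 + (y')^2) = const.
Hence y' is constant, so y(x) is affine.
Fitting the endpoints (-1, 3) and (7, 3):
    slope m = (3 − 3) / (7 − (-1)) = 0,
    intercept c = 3 − m·(-1) = 3.
Extremal: y(x) = 3.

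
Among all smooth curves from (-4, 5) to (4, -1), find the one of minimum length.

Arc-length functional: J[y] = ∫ sqrt(1 + (y')^2) dx.
Lagrangian L = sqrt(1 + (y')^2) has no explicit y dependence, so ∂L/∂y = 0 and the Euler-Lagrange equation gives
    d/dx( y' / sqrt(1 + (y')^2) ) = 0  ⇒  y' / sqrt(1 + (y')^2) = const.
Hence y' is constant, so y(x) is affine.
Fitting the endpoints (-4, 5) and (4, -1):
    slope m = ((-1) − 5) / (4 − (-4)) = -3/4,
    intercept c = 5 − m·(-4) = 2.
Extremal: y(x) = (-3/4) x + 2.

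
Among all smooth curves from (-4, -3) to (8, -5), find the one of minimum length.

Arc-length functional: J[y] = ∫ sqrt(1 + (y')^2) dx.
Lagrangian L = sqrt(1 + (y')^2) has no explicit y dependence, so ∂L/∂y = 0 and the Euler-Lagrange equation gives
    d/dx( y' / sqrt(1 + (y')^2) ) = 0  ⇒  y' / sqrt(1 + (y')^2) = const.
Hence y' is constant, so y(x) is affine.
Fitting the endpoints (-4, -3) and (8, -5):
    slope m = ((-5) − (-3)) / (8 − (-4)) = -1/6,
    intercept c = (-3) − m·(-4) = -11/3.
Extremal: y(x) = (-1/6) x - 11/3.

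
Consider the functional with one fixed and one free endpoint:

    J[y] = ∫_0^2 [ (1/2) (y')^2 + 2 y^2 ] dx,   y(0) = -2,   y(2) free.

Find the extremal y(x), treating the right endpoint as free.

The Lagrangian L = (1/2) (y')^2 + 2 y^2 gives
    ∂L/∂y = 4 y,   ∂L/∂y' = y'.
Euler-Lagrange: y'' − 4 y = 0.
With k = 2, the general solution is
    y(x) = A cosh(2 x) + B sinh(2 x).
Fixed left endpoint y(0) = -2 ⇒ A = -2.
The right endpoint x = 2 is free, so the natural (transversality) condition is ∂L/∂y' |_{x=2} = 0, i.e. y'(2) = 0.
Compute y'(x) = A k sinh(k x) + B k cosh(k x), so
    y'(2) = A k sinh(k·2) + B k cosh(k·2) = 0
    ⇒ B = −A tanh(k·2) = 2 tanh(2·2).
Therefore the extremal is
    y(x) = −2 cosh(2 x) + 2 tanh(2·2) sinh(2 x).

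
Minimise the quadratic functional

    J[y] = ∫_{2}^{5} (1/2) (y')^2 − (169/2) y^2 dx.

The Lagrangian is L = (1/2) (y')^2 − (169/2) y^2.
Compute ∂L/∂y = -169y, ∂L/∂y' = y'.
The Euler-Lagrange equation d/dx(∂L/∂y') − ∂L/∂y = 0 reduces to
    y'' + 169 y = 0.
Its general solution is
    y(x) = A sin(13x) + B cos(13x),
with A, B fixed by the endpoint conditions.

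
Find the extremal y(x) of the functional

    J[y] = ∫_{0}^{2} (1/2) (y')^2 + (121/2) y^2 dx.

The Lagrangian is L = (1/2) (y')^2 + (121/2) y^2.
Compute ∂L/∂y = 121y, ∂L/∂y' = y'.
The Euler-Lagrange equation d/dx(∂L/∂y') − ∂L/∂y = 0 reduces to
    y'' − 121 y = 0.
Its general solution is
    y(x) = A e^(11x) + B e^(−11x),
with A, B fixed by the endpoint conditions.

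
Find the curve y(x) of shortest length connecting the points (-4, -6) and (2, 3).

Arc-length functional: J[y] = ∫ sqrt(1 + (y')^2) dx.
Lagrangian L = sqrt(1 + (y')^2) has no explicit y dependence, so ∂L/∂y = 0 and the Euler-Lagrange equation gives
    d/dx( y' / sqrt(1 + (y')^2) ) = 0  ⇒  y' / sqrt(1 + (y')^2) = const.
Hence y' is constant, so y(x) is affine.
Fitting the endpoints (-4, -6) and (2, 3):
    slope m = (3 − (-6)) / (2 − (-4)) = 3/2,
    intercept c = (-6) − m·(-4) = 0.
Extremal: y(x) = (3/2) x.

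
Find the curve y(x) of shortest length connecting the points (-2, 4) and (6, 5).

Arc-length functional: J[y] = ∫ sqrt(1 + (y')^2) dx.
Lagrangian L = sqrt(1 + (y')^2) has no explicit y dependence, so ∂L/∂y = 0 and the Euler-Lagrange equation gives
    d/dx( y' / sqrt(1 + (y')^2) ) = 0  ⇒  y' / sqrt(1 + (y')^2) = const.
Hence y' is constant, so y(x) is affine.
Fitting the endpoints (-2, 4) and (6, 5):
    slope m = (5 − 4) / (6 − (-2)) = 1/8,
    intercept c = 4 − m·(-2) = 17/4.
Extremal: y(x) = (1/8) x + 17/4.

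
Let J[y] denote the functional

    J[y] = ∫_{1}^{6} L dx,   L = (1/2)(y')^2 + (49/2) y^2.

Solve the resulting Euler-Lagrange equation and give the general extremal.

The Lagrangian is L = (1/2)(y')^2 + (49/2) y^2.
∂L/∂y = 49y.
∂L/∂y' = y'.
The Euler-Lagrange equation d/dx(∂L/∂y') − ∂L/∂y = 0 becomes:
    y'' - 49 y = 0
General solution: y(x) = A e^(7x) + B e^(-7x), where A and B are arbitrary constants fixed by the endpoint conditions.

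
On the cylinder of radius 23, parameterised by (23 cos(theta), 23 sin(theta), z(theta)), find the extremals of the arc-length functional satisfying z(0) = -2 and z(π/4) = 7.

Parameterise the cylinder of radius R = 23 as
    r(θ) = (23 cos θ, 23 sin θ, z(θ)).
The arc-length element is
    ds = sqrt(529 + (dz/dθ)^2) dθ,
so the Lagrangian is L = sqrt(529 + z'^2).
L depends on z' only, not on z or θ, so ∂L/∂z = 0 and
    ∂L/∂z' = z' / sqrt(529 + z'^2).
The Euler-Lagrange equation gives
    d/dθ( z' / sqrt(529 + z'^2) ) = 0,
so z' is constant. Integrating once:
    z(θ) = a θ + b,
a helix on the cylinder (a straight line when the cylinder is unrolled). The constants a, b are determined by the endpoint conditions.
With endpoint conditions z(0) = -2 and z(π/4) = 7: from z(0) = b we get b = -2, and a·π/4 + -2 = 7 gives a = 36/π, so
    z(θ) = (36/π) θ − 2.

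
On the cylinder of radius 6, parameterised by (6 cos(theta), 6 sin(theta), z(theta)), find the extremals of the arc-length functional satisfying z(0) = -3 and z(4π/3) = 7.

Parameterise the cylinder of radius R = 6 as
    r(θ) = (6 cos θ, 6 sin θ, z(θ)).
The arc-length element is
    ds = sqrt(36 + (dz/dθ)^2) dθ,
so the Lagrangian is L = sqrt(36 + z'^2).
L depends on z' only, not on z or θ, so ∂L/∂z = 0 and
    ∂L/∂z' = z' / sqrt(36 + z'^2).
The Euler-Lagrange equation gives
    d/dθ( z' / sqrt(36 + z'^2) ) = 0,
so z' is constant. Integrating once:
    z(θ) = a θ + b,
a helix on the cylinder (a straight line when the cylinder is unrolled). The constants a, b are determined by the endpoint conditions.
With endpoint conditions z(0) = -3 and z(4π/3) = 7: from z(0) = b we get b = -3, and a·4π/3 + -3 = 7 gives a = 15/(2π), so
    z(θ) = (15/(2π)) θ − 3.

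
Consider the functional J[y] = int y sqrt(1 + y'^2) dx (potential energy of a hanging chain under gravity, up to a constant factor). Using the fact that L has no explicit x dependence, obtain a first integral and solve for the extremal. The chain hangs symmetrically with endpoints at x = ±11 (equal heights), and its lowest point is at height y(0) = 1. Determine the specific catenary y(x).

The Lagrangian L(y, y') = y sqrt(1 + y'^2) has no explicit x dependence, so the Beltrami identity applies:
    L − y' ∂L/∂y' = C.
Compute ∂L/∂y' = y · y' / sqrt(1 + y'^2). Then
    L − y' ∂L/∂y'
    = y sqrt(1 + y'^2) − y · y'^2 / sqrt(1 + y'^2)
    = y (1 + y'^2 − y'^2) / sqrt(1 + y'^2)
    = y / sqrt(1 + y'^2) = C.
Squaring gives y^2 = C^2 (1 + y'^2), i.e.
    y'^2 = y^2 / C^2 − 1.
Separating variables,
    dy / sqrt(y^2 − C^2) = dx / C,
and integrating gives arccosh(y / C) = (x − a)/C, so
    y(x) = C cosh((x − a)/C),
the catenary. The constants C and a are fixed by the two endpoint conditions (and, for the hanging-chain problem, the length constraint selects C).
Now fit the given data. The endpoints x = ±11 are symmetric at equal height, so the catenary is even about its minimum: a = 0 and y(x) = C cosh(x/C). The lowest point is y(0) = C cosh(0) = C, and we are told y(0) = 1, so C = 1. Therefore
    y(x) = cosh(x),
and at the endpoints
    y(±11) = cosh(11).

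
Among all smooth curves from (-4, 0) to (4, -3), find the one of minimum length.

Arc-length functional: J[y] = ∫ sqrt(1 + (y')^2) dx.
Lagrangian L = sqrt(1 + (y')^2) has no explicit y dependence, so ∂L/∂y = 0 and the Euler-Lagrange equation gives
    d/dx( y' / sqrt(1 + (y')^2) ) = 0  ⇒  y' / sqrt(1 + (y')^2) = const.
Hence y' is constant, so y(x) is affine.
Fitting the endpoints (-4, 0) and (4, -3):
    slope m = ((-3) − 0) / (4 − (-4)) = -3/8,
    intercept c = 0 − m·(-4) = -3/2.
Extremal: y(x) = (-3/8) x - 3/2.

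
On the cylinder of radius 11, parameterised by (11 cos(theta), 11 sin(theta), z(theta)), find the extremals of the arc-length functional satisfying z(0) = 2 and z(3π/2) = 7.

Parameterise the cylinder of radius R = 11 as
    r(θ) = (11 cos θ, 11 sin θ, z(θ)).
The arc-length element is
    ds = sqrt(121 + (dz/dθ)^2) dθ,
so the Lagrangian is L = sqrt(121 + z'^2).
L depends on z' only, not on z or θ, so ∂L/∂z = 0 and
    ∂L/∂z' = z' / sqrt(121 + z'^2).
The Euler-Lagrange equation gives
    d/dθ( z' / sqrt(121 + z'^2) ) = 0,
so z' is constant. Integrating once:
    z(θ) = a θ + b,
a helix on the cylinder (a straight line when the cylinder is unrolled). The constants a, b are determined by the endpoint conditions.
With endpoint conditions z(0) = 2 and z(3π/2) = 7: from z(0) = b we get b = 2, and a·3π/2 + 2 = 7 gives a = 10/(3π), so
    z(θ) = (10/(3π)) θ + 2.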